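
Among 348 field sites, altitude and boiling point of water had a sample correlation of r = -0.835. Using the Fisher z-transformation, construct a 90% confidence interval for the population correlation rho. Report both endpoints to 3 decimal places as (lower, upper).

(-0.860, -0.806)

z_r = atanh(-0.835) = -1.204427;  SE = 1/√(n−3) = 1/√345 = 0.053838
z-limits: -1.204427 ± 1.645·0.053838 = -1.204427 ± 0.088564 = [-1.292991, -1.115863]
ρ-limits: (tanh -1.292991, tanh -1.115863) = (-0.860, -0.806)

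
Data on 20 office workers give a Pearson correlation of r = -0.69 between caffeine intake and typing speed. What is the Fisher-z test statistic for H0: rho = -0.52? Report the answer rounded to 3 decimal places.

Fisher z: atanh(-0.69) = -0.847956, atanh(-0.52) = -0.576340
z = (z_r − z_0)·√(n−3) = (-0.847956 − (-0.576340))·√17 = -0.271616 · 4.123106 = -1.120

-1.120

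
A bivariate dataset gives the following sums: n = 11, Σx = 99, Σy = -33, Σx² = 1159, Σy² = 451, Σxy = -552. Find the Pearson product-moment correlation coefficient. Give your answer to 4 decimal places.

-0.8302

Numerator: nΣxy − (Σx)(Σy) = 11·(-552) − (99)(-33) = -2805
Denominator: √[(nΣx²−(Σx)²)(nΣy²−(Σy)²)]
  nΣx²−(Σx)² = 11·1159 − 9801 = 2948;  nΣy²−(Σy)² = 11·451 − 1089 = 3872
  √(2948·3872) = √11414656 = 3378.5583
r = -2805 / 3378.5583 = -0.8302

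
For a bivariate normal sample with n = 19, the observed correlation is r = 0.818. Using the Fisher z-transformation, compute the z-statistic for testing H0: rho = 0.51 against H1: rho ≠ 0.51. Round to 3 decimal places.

2.352

Fisher z: atanh(0.818) = 1.150743, atanh(0.51) = 0.562730
z = (z_r − z_0)·√(n−3) = (1.150743 − 0.562730)·√16 = 0.588013 · 4.000000 = 2.352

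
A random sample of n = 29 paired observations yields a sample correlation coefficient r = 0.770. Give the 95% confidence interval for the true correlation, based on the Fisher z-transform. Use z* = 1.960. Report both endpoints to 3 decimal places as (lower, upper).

Fisher z: z_r = atanh(r) = ½·ln((1+0.770)/(1−0.770)) = 1.020328
SE(z) = 1/√(n−3) = 1/√26 = 0.196116
95% ⇒ z* = 1.960; margin = 1.960·0.196116 = 0.384387
CI on z-scale: (0.635941, 1.404715)
Back-transform: tanh(0.635941) = 0.562129, tanh(1.404715) = 0.886367

(0.562, 0.886)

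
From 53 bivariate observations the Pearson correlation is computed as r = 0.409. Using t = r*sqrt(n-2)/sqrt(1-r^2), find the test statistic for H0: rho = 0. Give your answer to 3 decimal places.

t = r·√(n−2) / √(1−r²) with r = 0.409, n = 53
  = 0.409·√51 / √(1 − 0.167281)
  = 0.409·7.141428 / 0.912534
  = 2.920844 / 0.912534 = 3.201

3.201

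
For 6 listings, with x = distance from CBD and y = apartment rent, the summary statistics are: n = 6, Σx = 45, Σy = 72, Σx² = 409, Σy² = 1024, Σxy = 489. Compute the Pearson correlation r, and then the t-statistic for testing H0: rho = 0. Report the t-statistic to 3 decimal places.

-1.085

Numerator: nΣxy − (Σx)(Σy) = 6·489 − (45)(72) = -306
Denominator: √[(nΣx²−(Σx)²)(nΣy²−(Σy)²)]
  nΣx²−(Σx)² = 6·409 − 2025 = 429;  nΣy²−(Σy)² = 6·1024 − 5184 = 960
  √(429·960) = √411840 = 641.7476
r = -306 / 641.7476 = -0.4768
t = r·√(n−2)/√(1−r²) = -0.4768·√4 / √(1−0.227338) = -0.953600 / 0.879012 = -1.085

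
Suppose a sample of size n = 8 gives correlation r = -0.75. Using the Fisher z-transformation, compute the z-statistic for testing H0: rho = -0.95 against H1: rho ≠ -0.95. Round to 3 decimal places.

z_r = atanh(-0.75) = -0.972955,  z_0 = atanh(-0.95) = -1.831781
SE = 1/√(n−3) = 1/√5 = 0.447214
z = (z_r − z_0)/SE = (-0.972955 − (-1.831781)) / 0.447214 = 0.858826 / 0.447214 = 1.920

1.920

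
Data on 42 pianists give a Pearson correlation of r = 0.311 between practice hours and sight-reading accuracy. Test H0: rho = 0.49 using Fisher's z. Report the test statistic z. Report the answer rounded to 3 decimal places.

-1.339

Fisher z: atanh(0.311) = 0.321652, atanh(0.49) = 0.536060
z = (z_r − z_0)·√(n−3) = (0.321652 − 0.536060)·√39 = -0.214408 · 6.244998 = -1.339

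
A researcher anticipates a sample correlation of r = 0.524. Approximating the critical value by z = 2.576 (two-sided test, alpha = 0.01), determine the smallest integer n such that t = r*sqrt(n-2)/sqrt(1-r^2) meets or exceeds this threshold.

20

Need r·√(n−2)/√(1−r²) ≥ 2.576
√(n−2) ≥ 2.576·√(1−0.274576) / 0.524 = 2.576·0.851718 / 0.524 = 4.1871
n−2 ≥ 17.5318  ⇒  n ≥ 19.5318
Smallest integer n = 20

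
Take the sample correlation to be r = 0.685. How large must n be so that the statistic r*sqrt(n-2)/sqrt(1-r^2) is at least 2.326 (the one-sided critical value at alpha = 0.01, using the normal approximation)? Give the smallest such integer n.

9

r√(n−2)/√(1−r²) ≥ 2.326  ⇔  n−2 ≥ (2.326)²·(1−r²)/r²
(1−r²)/r² = (1−0.469225)/0.469225 = 1.1312
n ≥ 2 + 5.410276·1.1312 = 2 + 6.1201 = 8.1201
⌈8.1201⌉ = 9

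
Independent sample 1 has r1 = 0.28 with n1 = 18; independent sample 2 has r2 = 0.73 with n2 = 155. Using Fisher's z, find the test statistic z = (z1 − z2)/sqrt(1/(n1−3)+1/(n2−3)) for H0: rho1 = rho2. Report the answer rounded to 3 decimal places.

-2.369

Fisher z-transforms: z1 = atanh(0.28) = 0.287682, z2 = atanh(0.73) = 0.928727; difference d = -0.641045
Var(d) = 1/15 + 1/152 = 0.0666667 + 0.0065789 = 0.0732456
z = d/√Var(d) = -0.641045 / √0.0732456 = -0.641045 / 0.270639 = -2.369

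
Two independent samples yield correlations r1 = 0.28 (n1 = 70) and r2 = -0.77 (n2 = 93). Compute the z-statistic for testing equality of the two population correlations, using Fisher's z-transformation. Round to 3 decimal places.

8.106

Fisher z-transforms: z1 = atanh(0.28) = 0.287682, z2 = atanh(-0.77) = -1.020328; difference d = 1.308010
Var(d) = 1/67 + 1/90 = 0.0149254 + 0.0111111 = 0.0260365
z = d/√Var(d) = 1.308010 / √0.0260365 = 1.308010 / 0.161358 = 8.106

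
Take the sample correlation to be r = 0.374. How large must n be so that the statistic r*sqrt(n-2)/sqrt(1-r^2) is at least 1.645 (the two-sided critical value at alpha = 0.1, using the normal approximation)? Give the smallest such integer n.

19

r√(n−2)/√(1−r²) ≥ 1.645  ⇔  n−2 ≥ (1.645)²·(1−r²)/r²
(1−r²)/r² = (1−0.139876)/0.139876 = 6.1492
n ≥ 2 + 2.706025·6.1492 = 2 + 16.6399 = 18.6399
⌈18.6399⌉ = 19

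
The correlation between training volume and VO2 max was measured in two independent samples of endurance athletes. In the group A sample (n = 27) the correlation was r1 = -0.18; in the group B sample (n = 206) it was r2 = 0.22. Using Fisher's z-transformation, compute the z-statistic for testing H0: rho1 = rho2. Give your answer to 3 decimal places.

-1.879

z1 = atanh(-0.18) = -0.181983,  z2 = atanh(0.22) = 0.223656
SE = √(1/(n1−3) + 1/(n2−3)) = √(1/24 + 1/203) = √(0.0416667 + 0.0049261) = √0.0465928 = 0.215854
z = (z1 − z2)/SE = (-0.181983 − 0.223656) / 0.215854 = -0.405639 / 0.215854 = -1.879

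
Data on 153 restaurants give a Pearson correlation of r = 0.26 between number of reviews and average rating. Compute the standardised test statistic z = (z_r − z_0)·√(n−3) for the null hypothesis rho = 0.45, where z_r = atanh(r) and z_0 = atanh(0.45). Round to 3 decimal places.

z_r = atanh(0.26) = 0.266108,  z_0 = atanh(0.45) = 0.484700
SE = 1/√(n−3) = 1/√150 = 0.081650
z = (z_r − z_0)/SE = (0.266108 − 0.484700) / 0.081650 = -0.218592 / 0.081650 = -2.677

-2.677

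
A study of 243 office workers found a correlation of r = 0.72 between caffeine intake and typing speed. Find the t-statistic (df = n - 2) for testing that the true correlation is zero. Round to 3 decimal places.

t = r·√(n−2) / √(1−r²) with r = 0.72, n = 243
  = 0.72·√241 / √(1 − 0.5184)
  = 0.72·15.524175 / 0.693974
  = 11.177406 / 0.693974 = 16.106

16.106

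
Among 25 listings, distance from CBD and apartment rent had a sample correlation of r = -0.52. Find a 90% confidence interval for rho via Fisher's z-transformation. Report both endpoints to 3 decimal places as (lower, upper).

(-0.729, -0.222)

z_r = atanh(-0.52) = -0.576340;  SE = 1/√(n−3) = 1/√22 = 0.213201
z-limits: -0.576340 ± 1.645·0.213201 = -0.576340 ± 0.350716 = [-0.927056, -0.225624]
ρ-limits: (tanh -0.927056, tanh -0.225624) = (-0.729, -0.222)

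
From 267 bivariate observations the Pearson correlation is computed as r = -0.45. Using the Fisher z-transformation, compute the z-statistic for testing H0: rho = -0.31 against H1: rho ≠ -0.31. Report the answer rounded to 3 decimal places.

Fisher z: atanh(-0.45) = -0.484700, atanh(-0.31) = -0.320545
z = (z_r − z_0)·√(n−3) = (-0.484700 − (-0.320545))·√264 = -0.164155 · 16.248077 = -2.667

-2.667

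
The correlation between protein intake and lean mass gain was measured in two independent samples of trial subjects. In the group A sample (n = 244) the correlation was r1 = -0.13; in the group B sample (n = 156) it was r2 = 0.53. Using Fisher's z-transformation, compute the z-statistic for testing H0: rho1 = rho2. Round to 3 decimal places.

z1 = atanh(-0.13) = -0.130740,  z2 = atanh(0.53) = 0.590145
SE = √(1/(n1−3) + 1/(n2−3)) = √(1/241 + 1/153) = √(0.0041494 + 0.0065359) = √0.0106853 = 0.103370
z = (z1 − z2)/SE = (-0.130740 − 0.590145) / 0.103370 = -0.720885 / 0.103370 = -6.974

-6.974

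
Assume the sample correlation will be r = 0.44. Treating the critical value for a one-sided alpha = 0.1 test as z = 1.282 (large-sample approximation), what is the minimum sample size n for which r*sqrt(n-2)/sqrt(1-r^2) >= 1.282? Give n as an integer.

9

r√(n−2)/√(1−r²) ≥ 1.282  ⇔  n−2 ≥ (1.282)²·(1−r²)/r²
(1−r²)/r² = (1−0.1936)/0.1936 = 4.1653
n ≥ 2 + 1.643524·4.1653 = 2 + 6.8458 = 8.8458
⌈8.8458⌉ = 9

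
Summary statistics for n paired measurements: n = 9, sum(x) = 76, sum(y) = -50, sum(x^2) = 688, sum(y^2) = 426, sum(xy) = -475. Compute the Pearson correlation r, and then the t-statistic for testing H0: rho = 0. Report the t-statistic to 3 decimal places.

-2.190

Numerator: nΣxy − (Σx)(Σy) = 9·(-475) − (76)(-50) = -475
Denominator: √[(nΣx²−(Σx)²)(nΣy²−(Σy)²)]
  nΣx²−(Σx)² = 9·688 − 5776 = 416;  nΣy²−(Σy)² = 9·426 − 2500 = 1334
  √(416·1334) = √554944 = 744.9456
r = -475 / 744.9456 = -0.6376
t = r·√(n−2)/√(1−r²) = -0.6376·√7 / √(1−0.406534) = -1.686931 / 0.770367 = -2.190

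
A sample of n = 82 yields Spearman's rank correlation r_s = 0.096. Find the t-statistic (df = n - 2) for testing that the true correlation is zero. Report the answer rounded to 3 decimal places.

t = r_s·√(n−2) / √(1−r_s²) with r_s = 0.096, n = 82
  = 0.096·√80 / √(1 − 0.009216)
  = 0.096·8.944272 / 0.995381
  = 0.858650 / 0.995381 = 0.863

0.863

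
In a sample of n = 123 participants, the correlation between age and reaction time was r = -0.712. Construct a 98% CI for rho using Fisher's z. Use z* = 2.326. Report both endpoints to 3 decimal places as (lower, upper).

z_r = atanh(-0.712) = -0.891229;  SE = 1/√(n−3) = 1/√120 = 0.091287
z-limits: -0.891229 ± 2.326·0.091287 = -0.891229 ± 0.212334 = [-1.103563, -0.678895]
ρ-limits: (tanh -1.103563, tanh -0.678895) = (-0.802, -0.591)

(-0.802, -0.591)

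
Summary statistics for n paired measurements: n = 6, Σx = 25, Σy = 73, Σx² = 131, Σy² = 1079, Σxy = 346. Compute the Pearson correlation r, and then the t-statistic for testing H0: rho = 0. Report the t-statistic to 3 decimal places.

Numerator: nΣxy − (Σx)(Σy) = 6·346 − (25)(73) = 251
Denominator: √[(nΣx²−(Σx)²)(nΣy²−(Σy)²)]
  nΣx²−(Σx)² = 6·131 − 625 = 161;  nΣy²−(Σy)² = 6·1079 − 5329 = 1145
  √(161·1145) = √184345 = 429.3542
r = 251 / 429.3542 = 0.5846
t = r·√(n−2)/√(1−r²) = 0.5846·√4 / √(1−0.341757) = 1.169200 / 0.811322 = 1.441

1.441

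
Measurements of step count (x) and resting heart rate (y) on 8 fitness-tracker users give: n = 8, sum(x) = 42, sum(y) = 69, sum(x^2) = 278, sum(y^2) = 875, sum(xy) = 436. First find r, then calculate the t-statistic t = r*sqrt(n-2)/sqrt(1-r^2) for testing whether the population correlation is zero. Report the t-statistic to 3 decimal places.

1.750

S_xy = nΣxy − ΣxΣy = 8·436 − 42·69 = 3488 − 2898 = 590
S_xx = nΣx² − (Σx)² = 8·278 − 42² = 2224 − 1764 = 460
S_yy = nΣy² − (Σy)² = 8·875 − 69² = 7000 − 4761 = 2239
r = S_xy / √(S_xx·S_yy) = 590 / √(460·2239) = 590 / √1029940 = 590 / 1014.8596 = 0.5814
t = r·√(n−2)/√(1−r²) = 0.5814·√6 / √(1−0.338026) = 1.424133 / 0.813618 = 1.750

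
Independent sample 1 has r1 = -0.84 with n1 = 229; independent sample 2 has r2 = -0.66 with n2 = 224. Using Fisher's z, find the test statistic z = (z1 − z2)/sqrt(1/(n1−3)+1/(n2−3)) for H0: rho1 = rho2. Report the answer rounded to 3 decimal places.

-4.528

z1 = atanh(-0.84) = -1.221174,  z2 = atanh(-0.66) = -0.792814
SE = √(1/(n1−3) + 1/(n2−3)) = √(1/226 + 1/221) = √(0.0044248 + 0.0045249) = √0.0089497 = 0.094603
z = (z1 − z2)/SE = (-1.221174 − (-0.792814)) / 0.094603 = -0.428360 / 0.094603 = -4.528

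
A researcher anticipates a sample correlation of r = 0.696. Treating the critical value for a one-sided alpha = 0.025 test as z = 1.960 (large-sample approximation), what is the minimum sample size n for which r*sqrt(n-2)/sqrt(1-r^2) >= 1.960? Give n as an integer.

Need r·√(n−2)/√(1−r²) ≥ 1.960
√(n−2) ≥ 1.960·√(1−0.484416) / 0.696 = 1.960·0.718042 / 0.696 = 2.0221
n−2 ≥ 4.0889  ⇒  n ≥ 6.0889
Smallest integer n = 7

7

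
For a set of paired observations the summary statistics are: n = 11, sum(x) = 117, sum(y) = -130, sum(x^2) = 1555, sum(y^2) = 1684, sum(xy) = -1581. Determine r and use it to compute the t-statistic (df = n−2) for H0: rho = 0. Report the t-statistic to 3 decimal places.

-7.358

S_xy = nΣxy − ΣxΣy = 11·(-1581) − 117·(-130) = -17391 − (-15210) = -2181
S_xx = nΣx² − (Σx)² = 11·1555 − 117² = 17105 − 13689 = 3416
S_yy = nΣy² − (Σy)² = 11·1684 − (-130)² = 18524 − 16900 = 1624
r = S_xy / √(S_xx·S_yy) = -2181 / √(3416·1624) = -2181 / √5547584 = -2181 / 2355.3310 = -0.9260
t = r·√(n−2)/√(1−r²) = -0.9260·√9 / √(1−0.857476) = -2.778000 / 0.377524 = -7.358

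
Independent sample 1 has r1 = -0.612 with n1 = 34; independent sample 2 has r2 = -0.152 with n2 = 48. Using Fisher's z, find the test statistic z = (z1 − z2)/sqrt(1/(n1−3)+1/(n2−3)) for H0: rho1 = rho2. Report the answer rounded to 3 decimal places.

-2.395

z1 = atanh(-0.612) = -0.712113,  z2 = atanh(-0.152) = -0.153187
SE = √(1/(n1−3) + 1/(n2−3)) = √(1/31 + 1/45) = √(0.0322581 + 0.0222222) = √0.0544803 = 0.233410
z = (z1 − z2)/SE = (-0.712113 − (-0.153187)) / 0.233410 = -0.558926 / 0.233410 = -2.395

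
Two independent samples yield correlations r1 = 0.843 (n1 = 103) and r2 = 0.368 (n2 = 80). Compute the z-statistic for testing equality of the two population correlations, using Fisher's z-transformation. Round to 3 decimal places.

z1 = atanh(0.843) = 1.231452,  z2 = atanh(0.368) = 0.386108
SE = √(1/(n1−3) + 1/(n2−3)) = √(1/100 + 1/77) = √(0.0100000 + 0.0129870) = √0.0229870 = 0.151615
z = (z1 − z2)/SE = (1.231452 − 0.386108) / 0.151615 = 0.845344 / 0.151615 = 5.576

5.576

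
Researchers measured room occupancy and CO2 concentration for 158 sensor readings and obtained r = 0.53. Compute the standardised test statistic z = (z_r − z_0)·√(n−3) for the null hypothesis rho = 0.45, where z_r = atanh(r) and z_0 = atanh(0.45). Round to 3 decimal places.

1.313

Fisher z: atanh(0.53) = 0.590145, atanh(0.45) = 0.484700
z = (z_r − z_0)·√(n−3) = (0.590145 − 0.484700)·√155 = 0.105445 · 12.449900 = 1.313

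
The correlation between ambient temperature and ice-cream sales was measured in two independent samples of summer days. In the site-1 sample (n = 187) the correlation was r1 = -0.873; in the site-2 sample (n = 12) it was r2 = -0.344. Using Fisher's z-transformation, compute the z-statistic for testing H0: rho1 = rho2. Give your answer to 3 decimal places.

-2.891

z1 = atanh(-0.873) = -1.345555,  z2 = atanh(-0.344) = -0.358622
SE = √(1/(n1−3) + 1/(n2−3)) = √(1/184 + 1/9) = √(0.0054348 + 0.1111111) = √0.1165459 = 0.341388
z = (z1 − z2)/SE = (-1.345555 − (-0.358622)) / 0.341388 = -0.986933 / 0.341388 = -2.891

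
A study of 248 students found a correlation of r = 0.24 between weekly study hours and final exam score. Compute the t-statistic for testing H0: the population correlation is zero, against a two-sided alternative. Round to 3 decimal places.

3.878

1 − r² = 1 − 0.0576 = 0.9424;  √(1−r²) = 0.970773
√(n−2) = √246 = 15.684387
t = r·√(n−2)/√(1−r²) = 0.24 · 15.684387 / 0.970773 = 3.878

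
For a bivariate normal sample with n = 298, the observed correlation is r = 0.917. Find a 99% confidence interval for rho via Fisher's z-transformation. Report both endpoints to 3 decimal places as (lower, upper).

Fisher z: z_r = atanh(r) = ½·ln((1+0.917)/(1−0.917)) = 1.569838
SE(z) = 1/√(n−3) = 1/√295 = 0.058222
99% ⇒ z* = 2.576; margin = 2.576·0.058222 = 0.149980
CI on z-scale: (1.419858, 1.719818)
Back-transform: tanh(1.419858) = 0.889569, tanh(1.719818) = 0.937841

(0.890, 0.938)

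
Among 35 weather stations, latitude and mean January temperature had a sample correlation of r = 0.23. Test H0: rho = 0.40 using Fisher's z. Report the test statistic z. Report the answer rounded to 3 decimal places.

Fisher z: atanh(0.23) = 0.234189, atanh(0.40) = 0.423649
z = (z_r − z_0)·√(n−3) = (0.234189 − 0.423649)·√32 = -0.189460 · 5.656854 = -1.072

-1.072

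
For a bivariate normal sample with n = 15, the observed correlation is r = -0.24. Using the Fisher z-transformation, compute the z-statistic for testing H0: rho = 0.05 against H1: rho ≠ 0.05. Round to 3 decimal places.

-1.021

z_r = atanh(-0.24) = -0.244774,  z_0 = atanh(0.05) = 0.050042
SE = 1/√(n−3) = 1/√12 = 0.288675
z = (z_r − z_0)/SE = (-0.244774 − 0.050042) / 0.288675 = -0.294816 / 0.288675 = -1.021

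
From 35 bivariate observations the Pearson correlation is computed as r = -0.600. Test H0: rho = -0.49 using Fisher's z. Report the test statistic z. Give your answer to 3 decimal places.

-0.889

z_r = atanh(-0.600) = -0.693147,  z_0 = atanh(-0.49) = -0.536060
SE = 1/√(n−3) = 1/√32 = 0.176777
z = (z_r − z_0)/SE = (-0.693147 − (-0.536060)) / 0.176777 = -0.157087 / 0.176777 = -0.889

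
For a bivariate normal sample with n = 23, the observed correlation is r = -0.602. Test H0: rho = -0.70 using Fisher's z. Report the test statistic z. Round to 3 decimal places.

z_r = atanh(-0.602) = -0.696278,  z_0 = atanh(-0.70) = -0.867301
SE = 1/√(n−3) = 1/√20 = 0.223607
z = (z_r − z_0)/SE = (-0.696278 − (-0.867301)) / 0.223607 = 0.171023 / 0.223607 = 0.765

0.765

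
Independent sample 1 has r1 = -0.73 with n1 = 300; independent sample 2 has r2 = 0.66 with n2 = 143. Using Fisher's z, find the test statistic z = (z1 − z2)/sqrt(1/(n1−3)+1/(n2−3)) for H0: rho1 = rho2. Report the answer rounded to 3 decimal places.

z1 = atanh(-0.73) = -0.928727,  z2 = atanh(0.66) = 0.792814
SE = √(1/(n1−3) + 1/(n2−3)) = √(1/297 + 1/140) = √(0.0033670 + 0.0071429) = √0.0105099 = 0.102518
z = (z1 − z2)/SE = (-0.928727 − 0.792814) / 0.102518 = -1.721541 / 0.102518 = -16.793

-16.793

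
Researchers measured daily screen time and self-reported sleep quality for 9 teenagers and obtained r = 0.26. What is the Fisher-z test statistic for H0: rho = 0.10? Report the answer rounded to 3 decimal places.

z_r = atanh(0.26) = 0.266108,  z_0 = atanh(0.10) = 0.100335
SE = 1/√(n−3) = 1/√6 = 0.408248
z = (z_r − z_0)/SE = (0.266108 − 0.100335) / 0.408248 = 0.165773 / 0.408248 = 0.406

0.406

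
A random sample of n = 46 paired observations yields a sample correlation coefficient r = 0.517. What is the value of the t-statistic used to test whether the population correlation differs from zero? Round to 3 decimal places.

1 − r² = 1 − 0.267289 = 0.732711;  √(1−r²) = 0.855985
√(n−2) = √44 = 6.633250
t = r·√(n−2)/√(1−r²) = 0.517 · 6.633250 / 0.855985 = 4.006

4.006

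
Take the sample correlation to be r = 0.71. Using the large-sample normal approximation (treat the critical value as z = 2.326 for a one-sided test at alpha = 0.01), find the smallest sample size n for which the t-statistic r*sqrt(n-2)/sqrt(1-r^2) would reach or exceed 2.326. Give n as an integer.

r√(n−2)/√(1−r²) ≥ 2.326  ⇔  n−2 ≥ (2.326)²·(1−r²)/r²
(1−r²)/r² = (1−0.5041)/0.5041 = 0.9837
n ≥ 2 + 5.410276·0.9837 = 2 + 5.3221 = 7.3221
⌈7.3221⌉ = 8

8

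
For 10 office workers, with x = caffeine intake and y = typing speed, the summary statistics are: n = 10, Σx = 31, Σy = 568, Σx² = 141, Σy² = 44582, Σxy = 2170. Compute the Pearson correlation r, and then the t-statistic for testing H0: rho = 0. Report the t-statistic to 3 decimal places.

Numerator: nΣxy − (Σx)(Σy) = 10·2170 − (31)(568) = 4092
Denominator: √[(nΣx²−(Σx)²)(nΣy²−(Σy)²)]
  nΣx²−(Σx)² = 10·141 − 961 = 449;  nΣy²−(Σy)² = 10·44582 − 322624 = 123196
  √(449·123196) = √55315004 = 7437.4057
r = 4092 / 7437.4057 = 0.5502
t = r·√(n−2)/√(1−r²) = 0.5502·√8 / √(1−0.302720) = 1.556201 / 0.835033 = 1.864

1.864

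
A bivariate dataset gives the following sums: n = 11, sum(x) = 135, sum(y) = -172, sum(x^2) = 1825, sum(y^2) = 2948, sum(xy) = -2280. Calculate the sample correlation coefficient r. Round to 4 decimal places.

-0.8109

Numerator: nΣxy − (Σx)(Σy) = 11·(-2280) − (135)(-172) = -1860
Denominator: √[(nΣx²−(Σx)²)(nΣy²−(Σy)²)]
  nΣx²−(Σx)² = 11·1825 − 18225 = 1850;  nΣy²−(Σy)² = 11·2948 − 29584 = 2844
  √(1850·2844) = √5261400 = 2293.7742
r = -1860 / 2293.7742 = -0.8109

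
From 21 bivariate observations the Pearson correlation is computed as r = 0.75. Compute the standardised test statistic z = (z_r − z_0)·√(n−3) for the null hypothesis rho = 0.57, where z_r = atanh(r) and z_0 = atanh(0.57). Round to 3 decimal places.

1.381

z_r = atanh(0.75) = 0.972955,  z_0 = atanh(0.57) = 0.647523
SE = 1/√(n−3) = 1/√18 = 0.235702
z = (z_r − z_0)/SE = (0.972955 − 0.647523) / 0.235702 = 0.325432 / 0.235702 = 1.381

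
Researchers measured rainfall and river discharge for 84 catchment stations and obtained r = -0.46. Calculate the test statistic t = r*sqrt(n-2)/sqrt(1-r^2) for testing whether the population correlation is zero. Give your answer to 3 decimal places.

-4.691

1 − r² = 1 − 0.2116 = 0.7884;  √(1−r²) = 0.887919
√(n−2) = √82 = 9.055385
t = r·√(n−2)/√(1−r²) = -0.46 · 9.055385 / 0.887919 = -4.691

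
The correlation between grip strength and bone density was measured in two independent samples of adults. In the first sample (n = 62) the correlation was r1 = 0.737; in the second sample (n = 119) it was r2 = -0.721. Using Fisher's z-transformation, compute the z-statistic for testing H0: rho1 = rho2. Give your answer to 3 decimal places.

11.592

Fisher z-transforms: z1 = atanh(0.737) = 0.943880, z2 = atanh(-0.721) = -0.909725; difference d = 1.853605
Var(d) = 1/59 + 1/116 = 0.0169492 + 0.0086207 = 0.0255699
z = d/√Var(d) = 1.853605 / √0.0255699 = 1.853605 / 0.159906 = 11.592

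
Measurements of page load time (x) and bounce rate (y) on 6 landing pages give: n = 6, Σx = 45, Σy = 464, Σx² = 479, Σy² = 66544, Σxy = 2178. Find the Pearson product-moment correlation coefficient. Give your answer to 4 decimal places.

S_xy = nΣxy − ΣxΣy = 6·2178 − 45·464 = 13068 − 20880 = -7812
S_xx = nΣx² − (Σx)² = 6·479 − 45² = 2874 − 2025 = 849
S_yy = nΣy² − (Σy)² = 6·66544 − 464² = 399264 − 215296 = 183968
r = S_xy / √(S_xx·S_yy) = -7812 / √(849·183968) = -7812 / √156188832 = -7812 / 12497.5530 = -0.6251

-0.6251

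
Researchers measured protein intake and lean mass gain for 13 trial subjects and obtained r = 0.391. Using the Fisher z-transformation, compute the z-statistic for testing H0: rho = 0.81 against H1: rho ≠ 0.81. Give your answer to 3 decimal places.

Fisher z: atanh(0.391) = 0.412980, atanh(0.81) = 1.127029
z = (z_r − z_0)·√(n−3) = (0.412980 − 1.127029)·√10 = -0.714049 · 3.162278 = -2.258

-2.258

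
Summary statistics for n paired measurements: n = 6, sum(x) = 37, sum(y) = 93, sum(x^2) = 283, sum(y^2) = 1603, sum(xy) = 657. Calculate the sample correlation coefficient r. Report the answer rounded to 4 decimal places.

0.8873

S_xy = nΣxy − ΣxΣy = 6·657 − 37·93 = 3942 − 3441 = 501
S_xx = nΣx² − (Σx)² = 6·283 − 37² = 1698 − 1369 = 329
S_yy = nΣy² − (Σy)² = 6·1603 − 93² = 9618 − 8649 = 969
r = S_xy / √(S_xx·S_yy) = 501 / √(329·969) = 501 / √318801 = 501 / 564.6247 = 0.8873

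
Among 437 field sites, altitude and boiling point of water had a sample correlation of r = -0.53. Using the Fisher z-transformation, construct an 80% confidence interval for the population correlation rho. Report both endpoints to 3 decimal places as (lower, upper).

z_r = atanh(-0.53) = -0.590145;  SE = 1/√(n−3) = 1/√434 = 0.048002
z-limits: -0.590145 ± 1.282·0.048002 = -0.590145 ± 0.061539 = [-0.651684, -0.528606]
ρ-limits: (tanh -0.651684, tanh -0.528606) = (-0.573, -0.484)

(-0.573, -0.484)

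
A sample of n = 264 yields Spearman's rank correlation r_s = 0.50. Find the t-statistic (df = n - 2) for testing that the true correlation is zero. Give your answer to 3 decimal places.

t = r_s·√(n−2) / √(1−r_s²) with r_s = 0.50, n = 264
  = 0.50·√262 / √(1 − 0.2500)
  = 0.50·16.186414 / 0.866025
  = 8.093207 / 0.866025 = 9.345

9.345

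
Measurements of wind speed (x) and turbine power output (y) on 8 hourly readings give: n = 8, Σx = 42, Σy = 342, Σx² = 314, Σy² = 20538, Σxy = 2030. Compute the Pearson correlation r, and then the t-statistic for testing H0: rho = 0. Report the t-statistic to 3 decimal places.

0.814

Numerator: nΣxy − (Σx)(Σy) = 8·2030 − (42)(342) = 1876
Denominator: √[(nΣx²−(Σx)²)(nΣy²−(Σy)²)]
  nΣx²−(Σx)² = 8·314 − 1764 = 748;  nΣy²−(Σy)² = 8·20538 − 116964 = 47340
  √(748·47340) = √35410320 = 5950.6571
r = 1876 / 5950.6571 = 0.3153
t = r·√(n−2)/√(1−r²) = 0.3153·√6 / √(1−0.099414) = 0.772324 / 0.948992 = 0.814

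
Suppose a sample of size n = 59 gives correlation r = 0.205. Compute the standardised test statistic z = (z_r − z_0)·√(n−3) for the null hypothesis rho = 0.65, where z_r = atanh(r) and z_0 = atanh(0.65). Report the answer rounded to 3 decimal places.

Fisher z: atanh(0.205) = 0.207946, atanh(0.65) = 0.775299
z = (z_r − z_0)·√(n−3) = (0.207946 − 0.775299)·√56 = -0.567353 · 7.483315 = -4.246

-4.246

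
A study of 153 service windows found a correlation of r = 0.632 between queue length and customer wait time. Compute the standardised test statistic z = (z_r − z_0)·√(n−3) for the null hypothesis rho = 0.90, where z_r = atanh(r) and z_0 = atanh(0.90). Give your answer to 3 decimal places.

Fisher z: atanh(0.632) = 0.744739, atanh(0.90) = 1.472219
z = (z_r − z_0)·√(n−3) = (0.744739 − 1.472219)·√150 = -0.727480 · 12.247449 = -8.910

-8.910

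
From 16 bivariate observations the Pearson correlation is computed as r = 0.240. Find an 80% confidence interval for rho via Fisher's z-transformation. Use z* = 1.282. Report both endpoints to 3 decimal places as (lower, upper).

Fisher z: z_r = atanh(r) = ½·ln((1+0.240)/(1−0.240)) = 0.244774
SE(z) = 1/√(n−3) = 1/√13 = 0.277350
80% ⇒ z* = 1.282; margin = 1.282·0.277350 = 0.355563
CI on z-scale: (-0.110789, 0.600337)
Back-transform: tanh(-0.110789) = -0.110338, tanh(0.600337) = 0.537289

(-0.110, 0.537)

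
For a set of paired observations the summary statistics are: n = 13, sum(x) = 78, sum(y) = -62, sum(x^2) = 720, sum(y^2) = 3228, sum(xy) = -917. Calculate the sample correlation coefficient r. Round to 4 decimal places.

S_xy = nΣxy − ΣxΣy = 13·(-917) − 78·(-62) = -11921 − (-4836) = -7085
S_xx = nΣx² − (Σx)² = 13·720 − 78² = 9360 − 6084 = 3276
S_yy = nΣy² − (Σy)² = 13·3228 − (-62)² = 41964 − 3844 = 38120
r = S_xy / √(S_xx·S_yy) = -7085 / √(3276·38120) = -7085 / √124881120 = -7085 / 11175.0221 = -0.6340

-0.6340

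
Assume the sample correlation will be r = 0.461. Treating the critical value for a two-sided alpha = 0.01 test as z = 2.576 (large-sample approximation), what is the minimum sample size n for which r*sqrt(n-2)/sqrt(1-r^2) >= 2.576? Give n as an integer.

r√(n−2)/√(1−r²) ≥ 2.576  ⇔  n−2 ≥ (2.576)²·(1−r²)/r²
(1−r²)/r² = (1−0.212521)/0.212521 = 3.7054
n ≥ 2 + 6.635776·3.7054 = 2 + 24.5882 = 26.5882
⌈26.5882⌉ = 27

27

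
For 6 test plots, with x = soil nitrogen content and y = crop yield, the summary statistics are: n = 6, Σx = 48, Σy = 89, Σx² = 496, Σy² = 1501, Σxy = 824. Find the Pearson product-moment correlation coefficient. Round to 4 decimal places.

0.7870

S_xy = nΣxy − ΣxΣy = 6·824 − 48·89 = 4944 − 4272 = 672
S_xx = nΣx² − (Σx)² = 6·496 − 48² = 2976 − 2304 = 672
S_yy = nΣy² − (Σy)² = 6·1501 − 89² = 9006 − 7921 = 1085
r = S_xy / √(S_xx·S_yy) = 672 / √(672·1085) = 672 / √729120 = 672 / 853.8852 = 0.7870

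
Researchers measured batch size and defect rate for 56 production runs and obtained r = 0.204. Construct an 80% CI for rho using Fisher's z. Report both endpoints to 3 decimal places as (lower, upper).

z_r = atanh(0.204) = 0.206903;  SE = 1/√(n−3) = 1/√53 = 0.137361
z-limits: 0.206903 ± 1.282·0.137361 = 0.206903 ± 0.176097 = [0.030806, 0.383000]
ρ-limits: (tanh 0.030806, tanh 0.383000) = (0.031, 0.365)

(0.031, 0.365)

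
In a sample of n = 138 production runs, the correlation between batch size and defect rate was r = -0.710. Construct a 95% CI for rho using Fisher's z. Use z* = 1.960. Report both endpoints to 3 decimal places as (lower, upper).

Fisher z: z_r = atanh(r) = ½·ln((1+(-0.710))/(1−(-0.710))) = -0.887184
SE(z) = 1/√(n−3) = 1/√135 = 0.086066
95% ⇒ z* = 1.960; margin = 1.960·0.086066 = 0.168689
CI on z-scale: (-1.055873, -0.718495)
Back-transform: tanh(-1.055873) = -0.784079, tanh(-0.718495) = -0.615976

(-0.784, -0.616)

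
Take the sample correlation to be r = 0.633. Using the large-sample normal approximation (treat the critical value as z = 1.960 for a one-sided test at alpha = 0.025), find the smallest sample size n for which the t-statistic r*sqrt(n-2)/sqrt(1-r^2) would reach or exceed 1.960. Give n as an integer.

r√(n−2)/√(1−r²) ≥ 1.960  ⇔  n−2 ≥ (1.960)²·(1−r²)/r²
(1−r²)/r² = (1−0.400689)/0.400689 = 1.4957
n ≥ 2 + 3.8416·1.4957 = 2 + 5.7459 = 7.7459
⌈7.7459⌉ = 8

8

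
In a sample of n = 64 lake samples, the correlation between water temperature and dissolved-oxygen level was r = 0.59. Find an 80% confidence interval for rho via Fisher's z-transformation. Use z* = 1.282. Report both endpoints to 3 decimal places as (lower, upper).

z_r = atanh(0.59) = 0.677666;  SE = 1/√(n−3) = 1/√61 = 0.128037
z-limits: 0.677666 ± 1.282·0.128037 = 0.677666 ± 0.164143 = [0.513523, 0.841809]
ρ-limits: (tanh 0.513523, tanh 0.841809) = (0.473, 0.687)

(0.473, 0.687)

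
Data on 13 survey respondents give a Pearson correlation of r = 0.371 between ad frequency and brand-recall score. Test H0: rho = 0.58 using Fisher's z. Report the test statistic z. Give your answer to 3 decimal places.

-0.863

Fisher z: atanh(0.371) = 0.389582, atanh(0.58) = 0.662463
z = (z_r − z_0)·√(n−3) = (0.389582 − 0.662463)·√10 = -0.272881 · 3.162278 = -0.863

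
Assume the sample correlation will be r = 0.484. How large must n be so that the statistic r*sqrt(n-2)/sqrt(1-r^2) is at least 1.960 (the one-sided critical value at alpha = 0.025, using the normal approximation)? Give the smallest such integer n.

15

r√(n−2)/√(1−r²) ≥ 1.960  ⇔  n−2 ≥ (1.960)²·(1−r²)/r²
(1−r²)/r² = (1−0.234256)/0.234256 = 3.2688
n ≥ 2 + 3.8416·3.2688 = 2 + 12.5574 = 14.5574
⌈14.5574⌉ = 15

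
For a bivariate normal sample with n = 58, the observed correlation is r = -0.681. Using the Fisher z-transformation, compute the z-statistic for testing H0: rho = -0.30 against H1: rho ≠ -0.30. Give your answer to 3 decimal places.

Fisher z: atanh(-0.681) = -0.830977, atanh(-0.30) = -0.309520
z = (z_r − z_0)·√(n−3) = (-0.830977 − (-0.309520))·√55 = -0.521457 · 7.416198 = -3.867

-3.867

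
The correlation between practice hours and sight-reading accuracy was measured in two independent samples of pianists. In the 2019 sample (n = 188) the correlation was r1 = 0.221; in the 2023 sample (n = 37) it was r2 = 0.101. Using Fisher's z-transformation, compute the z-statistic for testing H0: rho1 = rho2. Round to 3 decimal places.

Fisher z-transforms: z1 = atanh(0.221) = 0.224707, z2 = atanh(0.101) = 0.101346; difference d = 0.123361
Var(d) = 1/185 + 1/34 = 0.0054054 + 0.0294118 = 0.0348172
z = d/√Var(d) = 0.123361 / √0.0348172 = 0.123361 / 0.186594 = 0.661

0.661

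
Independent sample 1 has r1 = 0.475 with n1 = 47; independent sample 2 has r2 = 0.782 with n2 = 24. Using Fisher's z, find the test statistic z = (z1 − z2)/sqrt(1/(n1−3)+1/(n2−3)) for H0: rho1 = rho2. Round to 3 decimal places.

Fisher z-transforms: z1 = atanh(0.475) = 0.516508, z2 = atanh(0.782) = 1.050498; difference d = -0.533990
Var(d) = 1/44 + 1/21 = 0.0227273 + 0.0476190 = 0.0703463
z = d/√Var(d) = -0.533990 / √0.0703463 = -0.533990 / 0.265229 = -2.013

-2.013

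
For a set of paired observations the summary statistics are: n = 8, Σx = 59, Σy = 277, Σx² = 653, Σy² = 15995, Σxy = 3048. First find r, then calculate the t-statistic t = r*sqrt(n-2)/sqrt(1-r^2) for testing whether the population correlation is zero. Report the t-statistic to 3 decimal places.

S_xy = nΣxy − ΣxΣy = 8·3048 − 59·277 = 24384 − 16343 = 8041
S_xx = nΣx² − (Σx)² = 8·653 − 59² = 5224 − 3481 = 1743
S_yy = nΣy² − (Σy)² = 8·15995 − 277² = 127960 − 76729 = 51231
r = S_xy / √(S_xx·S_yy) = 8041 / √(1743·51231) = 8041 / √89295633 = 8041 / 9449.6367 = 0.8509
t = r·√(n−2)/√(1−r²) = 0.8509·√6 / √(1−0.724031) = 2.084271 / 0.525328 = 3.968

3.968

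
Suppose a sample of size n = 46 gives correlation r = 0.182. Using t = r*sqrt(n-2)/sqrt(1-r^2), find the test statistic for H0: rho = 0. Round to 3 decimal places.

1 − r² = 1 − 0.033124 = 0.966876;  √(1−r²) = 0.983299
√(n−2) = √44 = 6.633250
t = r·√(n−2)/√(1−r²) = 0.182 · 6.633250 / 0.983299 = 1.228

1.228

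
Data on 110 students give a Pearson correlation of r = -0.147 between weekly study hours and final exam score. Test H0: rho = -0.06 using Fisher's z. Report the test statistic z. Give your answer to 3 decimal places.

Fisher z: atanh(-0.147) = -0.148073, atanh(-0.06) = -0.060072
z = (z_r − z_0)·√(n−3) = (-0.148073 − (-0.060072))·√107 = -0.088001 · 10.344080 = -0.910

-0.910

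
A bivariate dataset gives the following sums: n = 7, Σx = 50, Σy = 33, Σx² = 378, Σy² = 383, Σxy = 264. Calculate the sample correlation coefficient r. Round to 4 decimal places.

Numerator: nΣxy − (Σx)(Σy) = 7·264 − (50)(33) = 198
Denominator: √[(nΣx²−(Σx)²)(nΣy²−(Σy)²)]
  nΣx²−(Σx)² = 7·378 − 2500 = 146;  nΣy²−(Σy)² = 7·383 − 1089 = 1592
  √(146·1592) = √232432 = 482.1120
r = 198 / 482.1120 = 0.4107

0.4107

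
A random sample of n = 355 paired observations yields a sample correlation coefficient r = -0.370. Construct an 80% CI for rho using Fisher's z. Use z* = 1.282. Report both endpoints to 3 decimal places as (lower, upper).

(-0.427, -0.310)

Fisher z: z_r = atanh(r) = ½·ln((1+(-0.370))/(1−(-0.370))) = -0.388423
SE(z) = 1/√(n−3) = 1/√352 = 0.053300
80% ⇒ z* = 1.282; margin = 1.282·0.053300 = 0.068331
CI on z-scale: (-0.456754, -0.320092)
Back-transform: tanh(-0.456754) = -0.427435, tanh(-0.320092) = -0.309590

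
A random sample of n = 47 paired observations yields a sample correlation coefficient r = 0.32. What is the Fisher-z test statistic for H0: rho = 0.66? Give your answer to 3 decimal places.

-3.059

Fisher z: atanh(0.32) = 0.331647, atanh(0.66) = 0.792814
z = (z_r − z_0)·√(n−3) = (0.331647 − 0.792814)·√44 = -0.461167 · 6.633250 = -3.059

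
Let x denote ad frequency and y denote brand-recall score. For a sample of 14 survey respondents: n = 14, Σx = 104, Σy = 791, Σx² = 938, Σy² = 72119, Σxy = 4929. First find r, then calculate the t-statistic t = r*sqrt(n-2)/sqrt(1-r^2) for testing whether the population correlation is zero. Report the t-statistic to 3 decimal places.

Numerator: nΣxy − (Σx)(Σy) = 14·4929 − (104)(791) = -13258
Denominator: √[(nΣx²−(Σx)²)(nΣy²−(Σy)²)]
  nΣx²−(Σx)² = 14·938 − 10816 = 2316;  nΣy²−(Σy)² = 14·72119 − 625681 = 383985
  √(2316·383985) = √889309260 = 29821.2887
r = -13258 / 29821.2887 = -0.4446
t = r·√(n−2)/√(1−r²) = -0.4446·√12 / √(1−0.197669) = -1.540140 / 0.895729 = -1.719

-1.719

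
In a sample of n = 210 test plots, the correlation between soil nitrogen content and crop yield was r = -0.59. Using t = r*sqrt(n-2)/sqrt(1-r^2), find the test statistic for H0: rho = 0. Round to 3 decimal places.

-10.539

1 − r² = 1 − 0.3481 = 0.6519;  √(1−r²) = 0.807403
√(n−2) = √208 = 14.422205
t = r·√(n−2)/√(1−r²) = -0.59 · 14.422205 / 0.807403 = -10.539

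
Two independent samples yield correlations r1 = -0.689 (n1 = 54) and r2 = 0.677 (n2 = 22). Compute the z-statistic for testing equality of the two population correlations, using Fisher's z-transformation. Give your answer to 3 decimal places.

Fisher z-transforms: z1 = atanh(-0.689) = -0.846050, z2 = atanh(0.677) = 0.823555; difference d = -1.669605
Var(d) = 1/51 + 1/19 = 0.0196078 + 0.0526316 = 0.0722394
z = d/√Var(d) = -1.669605 / √0.0722394 = -1.669605 / 0.268774 = -6.212

-6.212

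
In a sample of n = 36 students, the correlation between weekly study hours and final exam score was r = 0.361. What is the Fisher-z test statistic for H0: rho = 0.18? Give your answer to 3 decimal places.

Fisher z: atanh(0.361) = 0.378035, atanh(0.18) = 0.181983
z = (z_r − z_0)·√(n−3) = (0.378035 − 0.181983)·√33 = 0.196052 · 5.744563 = 1.126

1.126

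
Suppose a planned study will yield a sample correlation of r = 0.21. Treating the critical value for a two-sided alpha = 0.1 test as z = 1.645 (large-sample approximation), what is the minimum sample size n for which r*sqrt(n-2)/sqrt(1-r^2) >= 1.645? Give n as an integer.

61

r√(n−2)/√(1−r²) ≥ 1.645  ⇔  n−2 ≥ (1.645)²·(1−r²)/r²
(1−r²)/r² = (1−0.0441)/0.0441 = 21.6757
n ≥ 2 + 2.706025·21.6757 = 2 + 58.6550 = 60.6550
⌈60.6550⌉ = 61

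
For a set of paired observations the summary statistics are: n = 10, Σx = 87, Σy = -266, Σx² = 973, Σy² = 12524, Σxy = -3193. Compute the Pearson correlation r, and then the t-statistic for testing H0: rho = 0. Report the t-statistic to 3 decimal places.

-3.905

Numerator: nΣxy − (Σx)(Σy) = 10·(-3193) − (87)(-266) = -8788
Denominator: √[(nΣx²−(Σx)²)(nΣy²−(Σy)²)]
  nΣx²−(Σx)² = 10·973 − 7569 = 2161;  nΣy²−(Σy)² = 10·12524 − 70756 = 54484
  √(2161·54484) = √117739924 = 10850.8029
r = -8788 / 10850.8029 = -0.8099
t = r·√(n−2)/√(1−r²) = -0.8099·√8 / √(1−0.655938) = -2.290743 / 0.586568 = -3.905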